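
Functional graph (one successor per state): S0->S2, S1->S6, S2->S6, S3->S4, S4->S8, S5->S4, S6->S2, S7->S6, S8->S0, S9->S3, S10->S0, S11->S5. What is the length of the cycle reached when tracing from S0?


Trace from S0 until a state repeats:
  S0 -> S2 -> S6 -> S2
S2 first seen at step 1, revisited at step 3.
Cycle length = 3 - 1 = 2

2


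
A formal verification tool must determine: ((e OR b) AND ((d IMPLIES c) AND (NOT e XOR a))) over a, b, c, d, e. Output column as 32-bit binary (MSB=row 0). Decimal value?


Formula: ((e OR b) AND ((d IMPLIES c) AND (NOT e XOR a))) over a, b, c, d, e (32 rows)
Evaluate each row (bits = a,b,c,d,e, MSB first):
  row 0 [00000]: ((0 OR 0) AND ((0 IMPLIES 0) AND (NOT 0 XOR 0))) -> 0
  row 1 [00001]: ((1 OR 0) AND ((0 IMPLIES 0) AND (NOT 1 XOR 0))) -> 0
  row 2 [00010]: ((0 OR 0) AND ((1 IMPLIES 0) AND (NOT 0 XOR 0))) -> 0
  row 3 [00011]: ((1 OR 0) AND ((1 IMPLIES 0) AND (NOT 1 XOR 0))) -> 0
  row 4 [00100]: ((0 OR 0) AND ((0 IMPLIES 1) AND (NOT 0 XOR 0))) -> 0
  row 5 [00101]: ((1 OR 0) AND ((0 IMPLIES 1) AND (NOT 1 XOR 0))) -> 0
  row 6 [00110]: ((0 OR 0) AND ((1 IMPLIES 1) AND (NOT 0 XOR 0))) -> 0
  row 7 [00111]: ((1 OR 0) AND ((1 IMPLIES 1) AND (NOT 1 XOR 0))) -> 0
  row 8 [01000]: ((0 OR 1) AND ((0 IMPLIES 0) AND (NOT 0 XOR 0))) -> 1
  row 9 [01001]: ((1 OR 1) AND ((0 IMPLIES 0) AND (NOT 1 XOR 0))) -> 0
  row 10 [01010]: ((0 OR 1) AND ((1 IMPLIES 0) AND (NOT 0 XOR 0))) -> 0
  row 11 [01011]: ((1 OR 1) AND ((1 IMPLIES 0) AND (NOT 1 XOR 0))) -> 0
  row 12 [01100]: ((0 OR 1) AND ((0 IMPLIES 1) AND (NOT 0 XOR 0))) -> 1
  row 13 [01101]: ((1 OR 1) AND ((0 IMPLIES 1) AND (NOT 1 XOR 0))) -> 0
  row 14 [01110]: ((0 OR 1) AND ((1 IMPLIES 1) AND (NOT 0 XOR 0))) -> 1
  row 15 [01111]: ((1 OR 1) AND ((1 IMPLIES 1) AND (NOT 1 XOR 0))) -> 0
  row 16 [10000]: ((0 OR 0) AND ((0 IMPLIES 0) AND (NOT 0 XOR 1))) -> 0
  row 17 [10001]: ((1 OR 0) AND ((0 IMPLIES 0) AND (NOT 1 XOR 1))) -> 1
  row 18 [10010]: ((0 OR 0) AND ((1 IMPLIES 0) AND (NOT 0 XOR 1))) -> 0
  row 19 [10011]: ((1 OR 0) AND ((1 IMPLIES 0) AND (NOT 1 XOR 1))) -> 0
  row 20 [10100]: ((0 OR 0) AND ((0 IMPLIES 1) AND (NOT 0 XOR 1))) -> 0
  row 21 [10101]: ((1 OR 0) AND ((0 IMPLIES 1) AND (NOT 1 XOR 1))) -> 1
  row 22 [10110]: ((0 OR 0) AND ((1 IMPLIES 1) AND (NOT 0 XOR 1))) -> 0
  row 23 [10111]: ((1 OR 0) AND ((1 IMPLIES 1) AND (NOT 1 XOR 1))) -> 1
  row 24 [11000]: ((0 OR 1) AND ((0 IMPLIES 0) AND (NOT 0 XOR 1))) -> 0
  row 25 [11001]: ((1 OR 1) AND ((0 IMPLIES 0) AND (NOT 1 XOR 1))) -> 1
  row 26 [11010]: ((0 OR 1) AND ((1 IMPLIES 0) AND (NOT 0 XOR 1))) -> 0
  row 27 [11011]: ((1 OR 1) AND ((1 IMPLIES 0) AND (NOT 1 XOR 1))) -> 0
  row 28 [11100]: ((0 OR 1) AND ((0 IMPLIES 1) AND (NOT 0 XOR 1))) -> 0
  row 29 [11101]: ((1 OR 1) AND ((0 IMPLIES 1) AND (NOT 1 XOR 1))) -> 1
  row 30 [11110]: ((0 OR 1) AND ((1 IMPLIES 1) AND (NOT 0 XOR 1))) -> 0
  row 31 [11111]: ((1 OR 1) AND ((1 IMPLIES 1) AND (NOT 1 XOR 1))) -> 1
Full result column, 4 rows per line (a,b,c fixed per line; d,e runs 00..11 left to right):
  rows 0-3 [a,b,c=000]: 0000  = hex 0
  rows 4-7 [a,b,c=001]: 0000  = hex 0
  rows 8-11 [a,b,c=010]: 1000  = hex 8
  rows 12-15 [a,b,c=011]: 1010  = hex A
  rows 16-19 [a,b,c=100]: 0100  = hex 4
  rows 20-23 [a,b,c=101]: 0101  = hex 5
  rows 24-27 [a,b,c=110]: 0100  = hex 4
  rows 28-31 [a,b,c=111]: 0101  = hex 5
Output column (row 0 .. row 31) = 00000000100010100100010101000101
Output column grouped in 4s = 0000 0000 1000 1010 0100 0101 0100 0101 = 0x008A4545
Convert to decimal digit by digit (value = value*16 + digit):
  0 -> 0
  0*16 + 0 = 0
  0*16 + 8 = 8
  8*16 + 10 (A) = 138
  138*16 + 4 = 2212
  2212*16 + 5 = 35397
  35397*16 + 4 = 566356
  566356*16 + 5 = 9061701
Decimal = 9061701

9061701


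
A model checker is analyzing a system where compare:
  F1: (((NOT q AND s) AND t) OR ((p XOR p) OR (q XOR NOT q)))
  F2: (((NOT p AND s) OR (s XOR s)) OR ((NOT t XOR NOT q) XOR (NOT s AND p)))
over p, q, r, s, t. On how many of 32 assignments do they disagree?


F1 = (((NOT q AND s) AND t) OR ((p XOR p) OR (q XOR NOT q)))
F2 = (((NOT p AND s) OR (s XOR s)) OR ((NOT t XOR NOT q) XOR (NOT s AND p)))
Evaluate both on each of 32 rows (bits = p,q,r,s,t):
  row 0 [00000]: F1=1 F2=0 (differ) -> 1
  row 1 [00001]: F1=1 F2=1 -> 0
  row 2 [00010]: F1=1 F2=1 -> 0
  row 3 [00011]: F1=1 F2=1 -> 0
  row 4 [00100]: F1=1 F2=0 (differ) -> 1
  row 5 [00101]: F1=1 F2=1 -> 0
  row 6 [00110]: F1=1 F2=1 -> 0
  row 7 [00111]: F1=1 F2=1 -> 0
  row 8 [01000]: F1=1 F2=1 -> 0
  row 9 [01001]: F1=1 F2=0 (differ) -> 1
  row 10 [01010]: F1=1 F2=1 -> 0
  row 11 [01011]: F1=1 F2=1 -> 0
  row 12 [01100]: F1=1 F2=1 -> 0
  row 13 [01101]: F1=1 F2=0 (differ) -> 1
  row 14 [01110]: F1=1 F2=1 -> 0
  row 15 [01111]: F1=1 F2=1 -> 0
  row 16 [10000]: F1=1 F2=1 -> 0
  row 17 [10001]: F1=1 F2=0 (differ) -> 1
  row 18 [10010]: F1=1 F2=0 (differ) -> 1
  row 19 [10011]: F1=1 F2=1 -> 0
  row 20 [10100]: F1=1 F2=1 -> 0
  row 21 [10101]: F1=1 F2=0 (differ) -> 1
  row 22 [10110]: F1=1 F2=0 (differ) -> 1
  row 23 [10111]: F1=1 F2=1 -> 0
  row 24 [11000]: F1=1 F2=0 (differ) -> 1
  row 25 [11001]: F1=1 F2=1 -> 0
  row 26 [11010]: F1=1 F2=1 -> 0
  row 27 [11011]: F1=1 F2=0 (differ) -> 1
  row 28 [11100]: F1=1 F2=0 (differ) -> 1
  row 29 [11101]: F1=1 F2=1 -> 0
  row 30 [11110]: F1=1 F2=1 -> 0
  row 31 [11111]: F1=1 F2=0 (differ) -> 1
Full result column, 8 rows per line (p,q fixed per line; r,s,t runs 000..111 left to right):
  rows 0-7 [p,q=00]: 10001000  (ones: 2)
  rows 8-15 [p,q=01]: 01000100  (ones: 2)
  rows 16-23 [p,q=10]: 01100110  (ones: 4)
  rows 24-31 [p,q=11]: 10011001  (ones: 4)
Disagreements = 2+2+4+4 = 12

12


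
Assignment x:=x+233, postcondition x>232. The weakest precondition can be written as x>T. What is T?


Formula: wp(x:=E, P) = P[E/x] (substitute E for x in postcondition)
Step 1: Postcondition: x>232
Step 2: Substitute x+233 for x: x+233>232
Step 3: Solve for x: x > 232-233 = -1

-1


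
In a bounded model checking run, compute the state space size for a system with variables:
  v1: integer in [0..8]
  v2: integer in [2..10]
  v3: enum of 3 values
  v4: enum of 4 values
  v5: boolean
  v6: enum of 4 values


State space = product of domain sizes of all variables.
Domain sizes:
  v1 (integer in [0..8]): 9
  v2 (integer in [2..10]): 9
  v3 (enum of 3 values): 3
  v4 (enum of 4 values): 4
  v5 (boolean): 2
  v6 (enum of 4 values): 4
Product = 9 * 9 * 3 * 4 * 2 * 4 = 7776

7776


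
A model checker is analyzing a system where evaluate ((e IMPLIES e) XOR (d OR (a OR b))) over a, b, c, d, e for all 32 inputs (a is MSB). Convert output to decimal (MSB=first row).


Formula: ((e IMPLIES e) XOR (d OR (a OR b))) over a, b, c, d, e (32 rows)
Evaluate each row (bits = a,b,c,d,e, MSB first):
  row 0 [00000]: ((0 IMPLIES 0) XOR (0 OR (0 OR 0))) -> 1
  row 1 [00001]: ((1 IMPLIES 1) XOR (0 OR (0 OR 0))) -> 1
  row 2 [00010]: ((0 IMPLIES 0) XOR (1 OR (0 OR 0))) -> 0
  row 3 [00011]: ((1 IMPLIES 1) XOR (1 OR (0 OR 0))) -> 0
  row 4 [00100]: ((0 IMPLIES 0) XOR (0 OR (0 OR 0))) -> 1
  row 5 [00101]: ((1 IMPLIES 1) XOR (0 OR (0 OR 0))) -> 1
  row 6 [00110]: ((0 IMPLIES 0) XOR (1 OR (0 OR 0))) -> 0
  row 7 [00111]: ((1 IMPLIES 1) XOR (1 OR (0 OR 0))) -> 0
  row 8 [01000]: ((0 IMPLIES 0) XOR (0 OR (0 OR 1))) -> 0
  row 9 [01001]: ((1 IMPLIES 1) XOR (0 OR (0 OR 1))) -> 0
  row 10 [01010]: ((0 IMPLIES 0) XOR (1 OR (0 OR 1))) -> 0
  row 11 [01011]: ((1 IMPLIES 1) XOR (1 OR (0 OR 1))) -> 0
  row 12 [01100]: ((0 IMPLIES 0) XOR (0 OR (0 OR 1))) -> 0
  row 13 [01101]: ((1 IMPLIES 1) XOR (0 OR (0 OR 1))) -> 0
  row 14 [01110]: ((0 IMPLIES 0) XOR (1 OR (0 OR 1))) -> 0
  row 15 [01111]: ((1 IMPLIES 1) XOR (1 OR (0 OR 1))) -> 0
  row 16 [10000]: ((0 IMPLIES 0) XOR (0 OR (1 OR 0))) -> 0
  row 17 [10001]: ((1 IMPLIES 1) XOR (0 OR (1 OR 0))) -> 0
  row 18 [10010]: ((0 IMPLIES 0) XOR (1 OR (1 OR 0))) -> 0
  row 19 [10011]: ((1 IMPLIES 1) XOR (1 OR (1 OR 0))) -> 0
  row 20 [10100]: ((0 IMPLIES 0) XOR (0 OR (1 OR 0))) -> 0
  row 21 [10101]: ((1 IMPLIES 1) XOR (0 OR (1 OR 0))) -> 0
  row 22 [10110]: ((0 IMPLIES 0) XOR (1 OR (1 OR 0))) -> 0
  row 23 [10111]: ((1 IMPLIES 1) XOR (1 OR (1 OR 0))) -> 0
  row 24 [11000]: ((0 IMPLIES 0) XOR (0 OR (1 OR 1))) -> 0
  row 25 [11001]: ((1 IMPLIES 1) XOR (0 OR (1 OR 1))) -> 0
  row 26 [11010]: ((0 IMPLIES 0) XOR (1 OR (1 OR 1))) -> 0
  row 27 [11011]: ((1 IMPLIES 1) XOR (1 OR (1 OR 1))) -> 0
  row 28 [11100]: ((0 IMPLIES 0) XOR (0 OR (1 OR 1))) -> 0
  row 29 [11101]: ((1 IMPLIES 1) XOR (0 OR (1 OR 1))) -> 0
  row 30 [11110]: ((0 IMPLIES 0) XOR (1 OR (1 OR 1))) -> 0
  row 31 [11111]: ((1 IMPLIES 1) XOR (1 OR (1 OR 1))) -> 0
Full result column, 4 rows per line (a,b,c fixed per line; d,e runs 00..11 left to right):
  rows 0-3 [a,b,c=000]: 1100  = hex C
  rows 4-7 [a,b,c=001]: 1100  = hex C
  rows 8-11 [a,b,c=010]: 0000  = hex 0
  rows 12-15 [a,b,c=011]: 0000  = hex 0
  rows 16-19 [a,b,c=100]: 0000  = hex 0
  rows 20-23 [a,b,c=101]: 0000  = hex 0
  rows 24-27 [a,b,c=110]: 0000  = hex 0
  rows 28-31 [a,b,c=111]: 0000  = hex 0
Output column (row 0 .. row 31) = 11001100000000000000000000000000
Output column grouped in 4s = 1100 1100 0000 0000 0000 0000 0000 0000 = 0xCC000000
Convert to decimal digit by digit (value = value*16 + digit):
  C -> 12
  12*16 + 12 (C) = 204
  204*16 + 0 = 3264
  3264*16 + 0 = 52224
  52224*16 + 0 = 835584
  835584*16 + 0 = 13369344
  13369344*16 + 0 = 213909504
  213909504*16 + 0 = 3422552064
Decimal = 3422552064

3422552064


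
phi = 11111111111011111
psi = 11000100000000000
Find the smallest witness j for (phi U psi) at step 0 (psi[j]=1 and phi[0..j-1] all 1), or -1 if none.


(phi U psi) at 0: need smallest j with psi[j]=1 and phi[i]=1 for all i in [0,j).
Scan from step 0:
  step 0: psi=1 and phi held for [0,0) -> witness found
Witness step = 0

0


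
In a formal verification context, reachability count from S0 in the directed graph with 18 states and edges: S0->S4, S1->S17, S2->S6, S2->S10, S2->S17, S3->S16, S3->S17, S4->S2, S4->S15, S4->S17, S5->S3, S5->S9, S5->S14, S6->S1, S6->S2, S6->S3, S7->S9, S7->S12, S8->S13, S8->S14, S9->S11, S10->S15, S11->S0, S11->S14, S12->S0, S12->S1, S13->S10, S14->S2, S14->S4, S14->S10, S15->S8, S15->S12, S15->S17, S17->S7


BFS from S0:
  layer 0: {S0}
  layer 1: {S4}
  layer 2: {S2, S15, S17}
  layer 3: {S6, S7, S8, S10, S12}
  layer 4: {S1, S3, S9, S13, S14}
  layer 5: {S11, S16}
Reachable set: {S0, S1, S2, S3, S4, S6, S7, S8, S9, S10, S11, S12, S13, S14, S15, S16, S17}
Count = 17

17


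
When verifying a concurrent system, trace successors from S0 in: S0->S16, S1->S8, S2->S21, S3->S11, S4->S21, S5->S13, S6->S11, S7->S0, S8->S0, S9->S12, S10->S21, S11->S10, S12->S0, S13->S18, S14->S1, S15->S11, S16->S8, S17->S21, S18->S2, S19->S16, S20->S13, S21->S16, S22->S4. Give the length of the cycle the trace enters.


Trace from S0 until a state repeats:
  S0 -> S16 -> S8 -> S0
S0 first seen at step 0, revisited at step 3.
Cycle length = 3 - 0 = 3

3


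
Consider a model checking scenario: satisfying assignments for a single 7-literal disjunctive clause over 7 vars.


Step 1: Total=2^7=128
Step 2: Unsat when all 7 false: 2^0=1
Step 3: Sat=128-1=127

127


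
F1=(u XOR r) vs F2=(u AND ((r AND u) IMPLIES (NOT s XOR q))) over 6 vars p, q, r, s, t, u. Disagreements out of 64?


F1 = (u XOR r)
F2 = (u AND ((r AND u) IMPLIES (NOT s XOR q)))
Evaluate both on each of 64 rows (bits = p,q,r,s,t,u):
  row 0 [000000]: F1=0 F2=0 -> 0
  row 1 [000001]: F1=1 F2=1 -> 0
  row 2 [000010]: F1=0 F2=0 -> 0
  row 3 [000011]: F1=1 F2=1 -> 0
  row 4 [000100]: F1=0 F2=0 -> 0
  (every remaining row is evaluated the same way; all 64 results are listed next)
Full result column, 8 rows per line (p,q,r fixed per line; s,t,u runs 000..111 left to right):
  rows 0-7 [p,q,r=000]: 00000000  (ones: 0)
  rows 8-15 [p,q,r=001]: 11111010  (ones: 6)
  rows 16-23 [p,q,r=010]: 00000000  (ones: 0)
  rows 24-31 [p,q,r=011]: 10101111  (ones: 6)
  rows 32-39 [p,q,r=100]: 00000000  (ones: 0)
  rows 40-47 [p,q,r=101]: 11111010  (ones: 6)
  rows 48-55 [p,q,r=110]: 00000000  (ones: 0)
  rows 56-63 [p,q,r=111]: 10101111  (ones: 6)
Disagreements = 0+6+0+6+0+6+0+6 = 24

24


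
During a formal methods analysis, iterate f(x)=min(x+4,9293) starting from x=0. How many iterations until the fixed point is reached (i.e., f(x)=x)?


Step 1: x=0, cap=9293, increment=4
Step 2: x grows by 4 each step until capped at 9293; fixed point is x=9293
Step 3: iterations = ceil(9293/4) = 2324

2324


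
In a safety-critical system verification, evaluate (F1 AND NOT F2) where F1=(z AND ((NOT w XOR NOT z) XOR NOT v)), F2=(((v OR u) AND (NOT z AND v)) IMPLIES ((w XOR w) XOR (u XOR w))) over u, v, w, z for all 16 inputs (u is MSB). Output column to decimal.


F1 = (z AND ((NOT w XOR NOT z) XOR NOT v))
F2 = (((v OR u) AND (NOT z AND v)) IMPLIES ((w XOR w) XOR (u XOR w)))
Counterexample to F1=>F2 is where F1=1 and F2=0.
Evaluate each row (bits = u,v,w,z, MSB first):
  row 0 [0000]: F1=0 F2=1 -> F1&~F2 -> 0
  row 1 [0001]: F1=0 F2=1 -> F1&~F2 -> 0
  row 2 [0010]: F1=0 F2=1 -> F1&~F2 -> 0
  row 3 [0011]: F1=1 F2=1 -> F1&~F2 -> 0
  row 4 [0100]: F1=0 F2=0 -> F1&~F2 -> 0
  row 5 [0101]: F1=1 F2=1 -> F1&~F2 -> 0
  row 6 [0110]: F1=0 F2=1 -> F1&~F2 -> 0
  row 7 [0111]: F1=0 F2=1 -> F1&~F2 -> 0
  row 8 [1000]: F1=0 F2=1 -> F1&~F2 -> 0
  row 9 [1001]: F1=0 F2=1 -> F1&~F2 -> 0
  row 10 [1010]: F1=0 F2=1 -> F1&~F2 -> 0
  row 11 [1011]: F1=1 F2=1 -> F1&~F2 -> 0
  row 12 [1100]: F1=0 F2=1 -> F1&~F2 -> 0
  row 13 [1101]: F1=1 F2=1 -> F1&~F2 -> 0
  row 14 [1110]: F1=0 F2=0 -> F1&~F2 -> 0
  row 15 [1111]: F1=0 F2=1 -> F1&~F2 -> 0
Full result column, 4 rows per line (u,v fixed per line; w,z runs 00..11 left to right):
  rows 0-3 [u,v=00]: 0000  = hex 0
  rows 4-7 [u,v=01]: 0000  = hex 0
  rows 8-11 [u,v=10]: 0000  = hex 0
  rows 12-15 [u,v=11]: 0000  = hex 0
Counterexample vector (row 0 .. row 15) = 0000000000000000
Output column grouped in 4s = 0000 0000 0000 0000 = 0x0000
Convert to decimal digit by digit (value = value*16 + digit):
  0 -> 0
  0*16 + 0 = 0
  0*16 + 0 = 0
  0*16 + 0 = 0
Decimal = 0

0


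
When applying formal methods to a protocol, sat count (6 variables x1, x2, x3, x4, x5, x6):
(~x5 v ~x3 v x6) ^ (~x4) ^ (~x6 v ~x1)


CNF with 3 clauses over 6 vars (64 assignments).
An assignment satisfies CNF iff every clause has >=1 true literal.
Check each row (bits = x1,x2,x3,x4,x5,x6; clause T/F shown):
  row 0 [000000]: clauses=TTT -> 1
  row 1 [000001]: clauses=TTT -> 1
  row 2 [000010]: clauses=TTT -> 1
  row 3 [000011]: clauses=TTT -> 1
  row 4 [000100]: clauses=TFT -> 0
  (every remaining row is evaluated the same way; all 64 results are listed next)
Full result column, 8 rows per line (x1,x2,x3 fixed per line; x4,x5,x6 runs 000..111 left to right):
  rows 0-7 [x1,x2,x3=000]: 11110000  (ones: 4)
  rows 8-15 [x1,x2,x3=001]: 11010000  (ones: 3)
  rows 16-23 [x1,x2,x3=010]: 11110000  (ones: 4)
  rows 24-31 [x1,x2,x3=011]: 11010000  (ones: 3)
  rows 32-39 [x1,x2,x3=100]: 10100000  (ones: 2)
  rows 40-47 [x1,x2,x3=101]: 10000000  (ones: 1)
  rows 48-55 [x1,x2,x3=110]: 10100000  (ones: 2)
  rows 56-63 [x1,x2,x3=111]: 10000000  (ones: 1)
Satisfying assignments = 4+3+4+3+2+1+2+1 = 20

20


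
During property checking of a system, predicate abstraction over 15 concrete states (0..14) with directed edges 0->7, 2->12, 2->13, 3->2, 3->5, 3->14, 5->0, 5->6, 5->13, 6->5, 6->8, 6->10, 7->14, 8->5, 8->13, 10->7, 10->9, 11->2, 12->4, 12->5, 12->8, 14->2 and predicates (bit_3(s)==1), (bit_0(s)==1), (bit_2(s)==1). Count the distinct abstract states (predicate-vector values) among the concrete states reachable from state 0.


BFS from 0:
Concrete reachable: {0, 2, 4, 5, 6, 7, 8, 9, 10, 12, 13, 14}
Abstract via predicates (bit_3(s)==1), (bit_0(s)==1), (bit_2(s)==1):
  (0,0,0) <- {0, 2}
  (0,0,1) <- {4, 6}
  (0,1,1) <- {5, 7}
  (1,0,0) <- {8, 10}
  (1,0,1) <- {12, 14}
  (1,1,0) <- {9}
  (1,1,1) <- {13}
Distinct abstract states = 7

7


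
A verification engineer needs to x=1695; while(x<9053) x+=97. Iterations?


Step 1: x goes from 1695 toward 9053 by 97; the body runs while x<9053, so iterations = ceil((bound-start)/step)
Step 2: Distance=7358
Step 3: ceil(7358/97)=76

76


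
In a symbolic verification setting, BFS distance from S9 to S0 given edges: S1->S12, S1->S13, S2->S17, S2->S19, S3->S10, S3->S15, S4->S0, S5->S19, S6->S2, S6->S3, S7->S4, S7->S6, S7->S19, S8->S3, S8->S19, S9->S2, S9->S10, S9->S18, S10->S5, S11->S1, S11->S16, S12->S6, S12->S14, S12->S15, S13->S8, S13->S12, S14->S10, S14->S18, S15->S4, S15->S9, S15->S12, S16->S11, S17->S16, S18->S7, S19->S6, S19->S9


BFS layer-by-layer from S9:
  dist 0: {S9}
  dist 1: {S2, S10, S18}
  dist 2: {S5, S7, S17, S19}
  dist 3: {S4, S6, S16}
  dist 4: {S0, S3, S11}
  -> S0 reached at distance 4
Shortest path length = 4

4


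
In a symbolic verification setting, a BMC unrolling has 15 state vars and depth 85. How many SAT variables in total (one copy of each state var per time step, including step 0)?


BMC unrolls to depth k, creating one copy of each state var for steps 0..k.
Step count = 85 + 1 = 86 (steps 0 through 85)
Vars per step = 15
Total = 15 * 86 = 1290

1290


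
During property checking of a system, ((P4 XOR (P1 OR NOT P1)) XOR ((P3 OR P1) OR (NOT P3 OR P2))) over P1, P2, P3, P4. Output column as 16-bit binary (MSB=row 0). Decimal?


Formula: ((P4 XOR (P1 OR NOT P1)) XOR ((P3 OR P1) OR (NOT P3 OR P2))) over P1, P2, P3, P4 (16 rows)
Evaluate each row (bits = P1,P2,P3,P4, MSB first):
  row 0 [0000]: ((0 XOR (0 OR NOT 0)) XOR ((0 OR 0) OR (NOT 0 OR 0))) -> 0
  row 1 [0001]: ((1 XOR (0 OR NOT 0)) XOR ((0 OR 0) OR (NOT 0 OR 0))) -> 1
  row 2 [0010]: ((0 XOR (0 OR NOT 0)) XOR ((1 OR 0) OR (NOT 1 OR 0))) -> 0
  row 3 [0011]: ((1 XOR (0 OR NOT 0)) XOR ((1 OR 0) OR (NOT 1 OR 0))) -> 1
  row 4 [0100]: ((0 XOR (0 OR NOT 0)) XOR ((0 OR 0) OR (NOT 0 OR 1))) -> 0
  row 5 [0101]: ((1 XOR (0 OR NOT 0)) XOR ((0 OR 0) OR (NOT 0 OR 1))) -> 1
  row 6 [0110]: ((0 XOR (0 OR NOT 0)) XOR ((1 OR 0) OR (NOT 1 OR 1))) -> 0
  row 7 [0111]: ((1 XOR (0 OR NOT 0)) XOR ((1 OR 0) OR (NOT 1 OR 1))) -> 1
  row 8 [1000]: ((0 XOR (1 OR NOT 1)) XOR ((0 OR 1) OR (NOT 0 OR 0))) -> 0
  row 9 [1001]: ((1 XOR (1 OR NOT 1)) XOR ((0 OR 1) OR (NOT 0 OR 0))) -> 1
  row 10 [1010]: ((0 XOR (1 OR NOT 1)) XOR ((1 OR 1) OR (NOT 1 OR 0))) -> 0
  row 11 [1011]: ((1 XOR (1 OR NOT 1)) XOR ((1 OR 1) OR (NOT 1 OR 0))) -> 1
  row 12 [1100]: ((0 XOR (1 OR NOT 1)) XOR ((0 OR 1) OR (NOT 0 OR 1))) -> 0
  row 13 [1101]: ((1 XOR (1 OR NOT 1)) XOR ((0 OR 1) OR (NOT 0 OR 1))) -> 1
  row 14 [1110]: ((0 XOR (1 OR NOT 1)) XOR ((1 OR 1) OR (NOT 1 OR 1))) -> 0
  row 15 [1111]: ((1 XOR (1 OR NOT 1)) XOR ((1 OR 1) OR (NOT 1 OR 1))) -> 1
Full result column, 4 rows per line (P1,P2 fixed per line; P3,P4 runs 00..11 left to right):
  rows 0-3 [P1,P2=00]: 0101  = hex 5
  rows 4-7 [P1,P2=01]: 0101  = hex 5
  rows 8-11 [P1,P2=10]: 0101  = hex 5
  rows 12-15 [P1,P2=11]: 0101  = hex 5
Output column (row 0 .. row 15) = 0101010101010101
Output column grouped in 4s = 0101 0101 0101 0101 = 0x5555
Convert to decimal digit by digit (value = value*16 + digit):
  5 -> 5
  5*16 + 5 = 85
  85*16 + 5 = 1365
  1365*16 + 5 = 21845
Decimal = 21845

21845


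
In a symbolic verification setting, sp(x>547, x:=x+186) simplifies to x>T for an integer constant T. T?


Formula: sp(P, x:=E) = exists old_x. (x = E[old_x/x]) AND P[old_x/x] (old_x is the value of x before the assignment; eliminate old_x by solving x = E[old_x/x] for old_x)
Step 1: Precondition P: x>547, i.e. old_x > 547
Step 2: Assignment gives x = old_x + 186, so old_x = x - 186
Step 3: Substitute into P: x - 186 > 547
Step 4: Simplify: x > 547+186 = 733

733


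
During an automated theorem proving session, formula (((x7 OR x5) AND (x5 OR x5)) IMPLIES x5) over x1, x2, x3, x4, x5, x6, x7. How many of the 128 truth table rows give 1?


Formula: (((x7 OR x5) AND (x5 OR x5)) IMPLIES x5) over 7 vars (128 rows)
Evaluate each row (x1, x2, x3, x4, x5, x6, x7 as bits, MSB first):
  row 0 [0000000]: (((0 OR 0) AND (0 OR 0)) IMPLIES 0) -> 1
  row 1 [0000001]: (((1 OR 0) AND (0 OR 0)) IMPLIES 0) -> 1
  row 2 [0000010]: (((0 OR 0) AND (0 OR 0)) IMPLIES 0) -> 1
  row 3 [0000011]: (((1 OR 0) AND (0 OR 0)) IMPLIES 0) -> 1
  row 4 [0000100]: (((0 OR 1) AND (1 OR 1)) IMPLIES 1) -> 1
  (every remaining row is evaluated the same way; all 128 results are listed next)
Full result column, 8 rows per line (x1,x2,x3,x4 fixed per line; x5,x6,x7 runs 000..111 left to right):
  rows 0-7 [x1,x2,x3,x4=0000]: 11111111  (ones: 8)
  rows 8-15 [x1,x2,x3,x4=0001]: 11111111  (ones: 8)
  rows 16-23 [x1,x2,x3,x4=0010]: 11111111  (ones: 8)
  rows 24-31 [x1,x2,x3,x4=0011]: 11111111  (ones: 8)
  rows 32-39 [x1,x2,x3,x4=0100]: 11111111  (ones: 8)
  rows 40-47 [x1,x2,x3,x4=0101]: 11111111  (ones: 8)
  rows 48-55 [x1,x2,x3,x4=0110]: 11111111  (ones: 8)
  rows 56-63 [x1,x2,x3,x4=0111]: 11111111  (ones: 8)
  rows 64-71 [x1,x2,x3,x4=1000]: 11111111  (ones: 8)
  rows 72-79 [x1,x2,x3,x4=1001]: 11111111  (ones: 8)
  rows 80-87 [x1,x2,x3,x4=1010]: 11111111  (ones: 8)
  rows 88-95 [x1,x2,x3,x4=1011]: 11111111  (ones: 8)
  rows 96-103 [x1,x2,x3,x4=1100]: 11111111  (ones: 8)
  rows 104-111 [x1,x2,x3,x4=1101]: 11111111  (ones: 8)
  rows 112-119 [x1,x2,x3,x4=1110]: 11111111  (ones: 8)
  rows 120-127 [x1,x2,x3,x4=1111]: 11111111  (ones: 8)
Count of 1-rows = 8+8+8+8+8+8+8+8+8+8+8+8+8+8+8+8 = 128

128


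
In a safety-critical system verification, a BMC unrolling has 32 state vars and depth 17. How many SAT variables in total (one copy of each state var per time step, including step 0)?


BMC unrolls to depth k, creating one copy of each state var for steps 0..k.
Step count = 17 + 1 = 18 (steps 0 through 17)
Vars per step = 32
Total = 32 * 18 = 576

576


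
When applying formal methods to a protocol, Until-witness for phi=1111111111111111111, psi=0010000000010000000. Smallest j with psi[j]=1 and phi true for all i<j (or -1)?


(phi U psi) at 0: need smallest j with psi[j]=1 and phi[i]=1 for all i in [0,j).
Scan from step 0:
  step 0: phi=1, psi=0 -> continue
  step 1: phi=1, psi=0 -> continue
  step 2: psi=1 and phi held for [0,2) -> witness found
Witness step = 2

2


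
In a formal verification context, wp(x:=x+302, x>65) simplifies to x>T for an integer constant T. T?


Formula: wp(x:=E, P) = P[E/x] (substitute E for x in postcondition)
Step 1: Postcondition: x>65
Step 2: Substitute x+302 for x: x+302>65
Step 3: Solve for x: x > 65-302 = -237

-237


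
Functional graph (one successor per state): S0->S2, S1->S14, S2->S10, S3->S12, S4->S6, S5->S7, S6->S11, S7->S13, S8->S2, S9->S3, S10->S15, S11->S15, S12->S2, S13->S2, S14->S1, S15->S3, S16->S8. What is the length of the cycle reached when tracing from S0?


Trace from S0 until a state repeats:
  S0 -> S2 -> S10 -> S15 -> S3 -> S12 -> S2
S2 first seen at step 1, revisited at step 6.
Cycle length = 6 - 1 = 5

5


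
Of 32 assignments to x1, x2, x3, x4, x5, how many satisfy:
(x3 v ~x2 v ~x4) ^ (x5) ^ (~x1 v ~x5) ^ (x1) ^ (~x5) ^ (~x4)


CNF with 6 clauses over 5 vars (32 assignments).
An assignment satisfies CNF iff every clause has >=1 true literal.
Check each row (bits = x1,x2,x3,x4,x5; clause T/F shown):
  row 0 [00000]: clauses=TFTFTT -> 0
  row 1 [00001]: clauses=TTTFFT -> 0
  row 2 [00010]: clauses=TFTFTF -> 0
  row 3 [00011]: clauses=TTTFFF -> 0
  row 4 [00100]: clauses=TFTFTT -> 0
  row 5 [00101]: clauses=TTTFFT -> 0
  row 6 [00110]: clauses=TFTFTF -> 0
  row 7 [00111]: clauses=TTTFFF -> 0
  row 8 [01000]: clauses=TFTFTT -> 0
  row 9 [01001]: clauses=TTTFFT -> 0
  row 10 [01010]: clauses=FFTFTF -> 0
  row 11 [01011]: clauses=FTTFFF -> 0
  row 12 [01100]: clauses=TFTFTT -> 0
  row 13 [01101]: clauses=TTTFFT -> 0
  row 14 [01110]: clauses=TFTFTF -> 0
  row 15 [01111]: clauses=TTTFFF -> 0
  row 16 [10000]: clauses=TFTTTT -> 0
  row 17 [10001]: clauses=TTFTFT -> 0
  row 18 [10010]: clauses=TFTTTF -> 0
  row 19 [10011]: clauses=TTFTFF -> 0
  row 20 [10100]: clauses=TFTTTT -> 0
  row 21 [10101]: clauses=TTFTFT -> 0
  row 22 [10110]: clauses=TFTTTF -> 0
  row 23 [10111]: clauses=TTFTFF -> 0
  row 24 [11000]: clauses=TFTTTT -> 0
  row 25 [11001]: clauses=TTFTFT -> 0
  row 26 [11010]: clauses=FFTTTF -> 0
  row 27 [11011]: clauses=FTFTFF -> 0
  row 28 [11100]: clauses=TFTTTT -> 0
  row 29 [11101]: clauses=TTFTFT -> 0
  row 30 [11110]: clauses=TFTTTF -> 0
  row 31 [11111]: clauses=TTFTFF -> 0
Full result column, 8 rows per line (x1,x2 fixed per line; x3,x4,x5 runs 000..111 left to right):
  rows 0-7 [x1,x2=00]: 00000000  (ones: 0)
  rows 8-15 [x1,x2=01]: 00000000  (ones: 0)
  rows 16-23 [x1,x2=10]: 00000000  (ones: 0)
  rows 24-31 [x1,x2=11]: 00000000  (ones: 0)
Satisfying assignments = 0+0+0+0 = 0

0


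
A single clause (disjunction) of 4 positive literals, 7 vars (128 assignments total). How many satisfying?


Step 1: Total=2^7=128
Step 2: Unsat when all 4 false: 2^3=8
Step 3: Sat=128-8=120

120


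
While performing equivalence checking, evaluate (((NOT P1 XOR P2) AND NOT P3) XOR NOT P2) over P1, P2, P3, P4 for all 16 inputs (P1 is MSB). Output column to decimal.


Formula: (((NOT P1 XOR P2) AND NOT P3) XOR NOT P2) over P1, P2, P3, P4 (16 rows)
Evaluate each row (bits = P1,P2,P3,P4, MSB first):
  row 0 [0000]: (((NOT 0 XOR 0) AND NOT 0) XOR NOT 0) -> 0
  row 1 [0001]: (((NOT 0 XOR 0) AND NOT 0) XOR NOT 0) -> 0
  row 2 [0010]: (((NOT 0 XOR 0) AND NOT 1) XOR NOT 0) -> 1
  row 3 [0011]: (((NOT 0 XOR 0) AND NOT 1) XOR NOT 0) -> 1
  row 4 [0100]: (((NOT 0 XOR 1) AND NOT 0) XOR NOT 1) -> 0
  row 5 [0101]: (((NOT 0 XOR 1) AND NOT 0) XOR NOT 1) -> 0
  row 6 [0110]: (((NOT 0 XOR 1) AND NOT 1) XOR NOT 1) -> 0
  row 7 [0111]: (((NOT 0 XOR 1) AND NOT 1) XOR NOT 1) -> 0
  row 8 [1000]: (((NOT 1 XOR 0) AND NOT 0) XOR NOT 0) -> 1
  row 9 [1001]: (((NOT 1 XOR 0) AND NOT 0) XOR NOT 0) -> 1
  row 10 [1010]: (((NOT 1 XOR 0) AND NOT 1) XOR NOT 0) -> 1
  row 11 [1011]: (((NOT 1 XOR 0) AND NOT 1) XOR NOT 0) -> 1
  row 12 [1100]: (((NOT 1 XOR 1) AND NOT 0) XOR NOT 1) -> 1
  row 13 [1101]: (((NOT 1 XOR 1) AND NOT 0) XOR NOT 1) -> 1
  row 14 [1110]: (((NOT 1 XOR 1) AND NOT 1) XOR NOT 1) -> 0
  row 15 [1111]: (((NOT 1 XOR 1) AND NOT 1) XOR NOT 1) -> 0
Full result column, 4 rows per line (P1,P2 fixed per line; P3,P4 runs 00..11 left to right):
  rows 0-3 [P1,P2=00]: 0011  = hex 3
  rows 4-7 [P1,P2=01]: 0000  = hex 0
  rows 8-11 [P1,P2=10]: 1111  = hex F
  rows 12-15 [P1,P2=11]: 1100  = hex C
Output column (row 0 .. row 15) = 0011000011111100
Output column grouped in 4s = 0011 0000 1111 1100 = 0x30FC
Convert to decimal digit by digit (value = value*16 + digit):
  3 -> 3
  3*16 + 0 = 48
  48*16 + 15 (F) = 783
  783*16 + 12 (C) = 12540
Decimal = 12540

12540


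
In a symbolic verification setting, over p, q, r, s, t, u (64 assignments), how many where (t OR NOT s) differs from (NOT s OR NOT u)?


F1 = (t OR NOT s)
F2 = (NOT s OR NOT u)
Evaluate both on each of 64 rows (bits = p,q,r,s,t,u):
  row 0 [000000]: F1=1 F2=1 -> 0
  row 1 [000001]: F1=1 F2=1 -> 0
  row 2 [000010]: F1=1 F2=1 -> 0
  row 3 [000011]: F1=1 F2=1 -> 0
  row 4 [000100]: F1=0 F2=1 (differ) -> 1
  (every remaining row is evaluated the same way; all 64 results are listed next)
Full result column, 8 rows per line (p,q,r fixed per line; s,t,u runs 000..111 left to right):
  rows 0-7 [p,q,r=000]: 00001001  (ones: 2)
  rows 8-15 [p,q,r=001]: 00001001  (ones: 2)
  rows 16-23 [p,q,r=010]: 00001001  (ones: 2)
  rows 24-31 [p,q,r=011]: 00001001  (ones: 2)
  rows 32-39 [p,q,r=100]: 00001001  (ones: 2)
  rows 40-47 [p,q,r=101]: 00001001  (ones: 2)
  rows 48-55 [p,q,r=110]: 00001001  (ones: 2)
  rows 56-63 [p,q,r=111]: 00001001  (ones: 2)
Disagreements = 2+2+2+2+2+2+2+2 = 16

16


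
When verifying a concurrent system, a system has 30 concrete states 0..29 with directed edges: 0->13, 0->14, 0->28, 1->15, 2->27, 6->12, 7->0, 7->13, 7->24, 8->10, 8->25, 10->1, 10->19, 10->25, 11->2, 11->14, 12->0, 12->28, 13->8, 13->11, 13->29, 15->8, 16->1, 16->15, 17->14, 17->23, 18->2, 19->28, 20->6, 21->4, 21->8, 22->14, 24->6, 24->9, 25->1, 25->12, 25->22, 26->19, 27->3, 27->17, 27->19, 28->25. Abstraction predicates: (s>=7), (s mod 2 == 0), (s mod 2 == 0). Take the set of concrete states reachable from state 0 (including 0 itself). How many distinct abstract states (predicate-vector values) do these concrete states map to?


BFS from 0:
Concrete reachable: {0, 1, 2, 3, 8, 10, 11, 12, 13, 14, 15, 17, 19, 22, 23, 25, 27, 28, 29}
Abstract via predicates (s>=7), (s mod 2 == 0), (s mod 2 == 0):
  (0,0,0) <- {1, 3}
  (0,1,1) <- {0, 2}
  (1,0,0) <- {11, 13, 15, 17, 19, 23, 25, 27, 29}
  (1,1,1) <- {8, 10, 12, 14, 22, 28}
Distinct abstract states = 4

4


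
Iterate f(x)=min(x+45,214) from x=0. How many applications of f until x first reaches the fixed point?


Step 1: x=0, cap=214, increment=45
Step 2: x grows by 45 each step until capped at 214; fixed point is x=214
Step 3: iterations = ceil(214/45) = 5

5


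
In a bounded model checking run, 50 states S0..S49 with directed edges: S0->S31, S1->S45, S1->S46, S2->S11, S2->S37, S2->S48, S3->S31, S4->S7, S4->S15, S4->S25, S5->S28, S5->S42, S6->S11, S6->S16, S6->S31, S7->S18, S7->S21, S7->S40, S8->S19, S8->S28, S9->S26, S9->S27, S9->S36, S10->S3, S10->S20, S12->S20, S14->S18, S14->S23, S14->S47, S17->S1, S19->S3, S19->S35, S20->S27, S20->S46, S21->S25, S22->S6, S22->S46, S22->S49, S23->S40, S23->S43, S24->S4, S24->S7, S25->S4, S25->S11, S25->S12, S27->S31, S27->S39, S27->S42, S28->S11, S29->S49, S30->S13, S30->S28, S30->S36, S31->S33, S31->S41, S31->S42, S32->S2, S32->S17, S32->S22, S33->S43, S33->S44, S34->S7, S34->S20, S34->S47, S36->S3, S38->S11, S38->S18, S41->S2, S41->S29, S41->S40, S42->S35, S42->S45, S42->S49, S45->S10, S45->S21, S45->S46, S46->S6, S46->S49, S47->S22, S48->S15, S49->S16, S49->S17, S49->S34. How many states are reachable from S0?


BFS from S0:
  layer 0: {S0}
  layer 1: {S31}
  layer 2: {S33, S41, S42}
  layer 3: {S2, S29, S35, S40, S43, S44, S45, S49}
  layer 4: {S10, S11, S16, S17, S21, S34, S37, S46, S48}
  layer 5: {S1, S3, S6, S7, S15, S20, S25, S47}
  layer 6: {S4, S12, S18, S22, S27}
  layer 7: {S39}
Reachable set: {S0, S1, S2, S3, S4, S6, S7, S10, S11, S12, S15, S16, S17, S18, S20, S21, S22, S25, S27, S29, S31, S33, S34, S35, S37, S39, S40, S41, S42, S43, S44, S45, S46, S47, S48, S49}
Count = 36

36


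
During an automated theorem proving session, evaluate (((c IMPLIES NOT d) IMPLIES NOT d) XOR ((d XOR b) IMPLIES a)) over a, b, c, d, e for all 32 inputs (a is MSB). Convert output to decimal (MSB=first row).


Formula: (((c IMPLIES NOT d) IMPLIES NOT d) XOR ((d XOR b) IMPLIES a)) over a, b, c, d, e (32 rows)
Evaluate each row (bits = a,b,c,d,e, MSB first):
  row 0 [00000]: (((0 IMPLIES NOT 0) IMPLIES NOT 0) XOR ((0 XOR 0) IMPLIES 0)) -> 0
  row 1 [00001]: (((0 IMPLIES NOT 0) IMPLIES NOT 0) XOR ((0 XOR 0) IMPLIES 0)) -> 0
  row 2 [00010]: (((0 IMPLIES NOT 1) IMPLIES NOT 1) XOR ((1 XOR 0) IMPLIES 0)) -> 0
  row 3 [00011]: (((0 IMPLIES NOT 1) IMPLIES NOT 1) XOR ((1 XOR 0) IMPLIES 0)) -> 0
  row 4 [00100]: (((1 IMPLIES NOT 0) IMPLIES NOT 0) XOR ((0 XOR 0) IMPLIES 0)) -> 0
  row 5 [00101]: (((1 IMPLIES NOT 0) IMPLIES NOT 0) XOR ((0 XOR 0) IMPLIES 0)) -> 0
  row 6 [00110]: (((1 IMPLIES NOT 1) IMPLIES NOT 1) XOR ((1 XOR 0) IMPLIES 0)) -> 1
  row 7 [00111]: (((1 IMPLIES NOT 1) IMPLIES NOT 1) XOR ((1 XOR 0) IMPLIES 0)) -> 1
  row 8 [01000]: (((0 IMPLIES NOT 0) IMPLIES NOT 0) XOR ((0 XOR 1) IMPLIES 0)) -> 1
  row 9 [01001]: (((0 IMPLIES NOT 0) IMPLIES NOT 0) XOR ((0 XOR 1) IMPLIES 0)) -> 1
  row 10 [01010]: (((0 IMPLIES NOT 1) IMPLIES NOT 1) XOR ((1 XOR 1) IMPLIES 0)) -> 1
  row 11 [01011]: (((0 IMPLIES NOT 1) IMPLIES NOT 1) XOR ((1 XOR 1) IMPLIES 0)) -> 1
  row 12 [01100]: (((1 IMPLIES NOT 0) IMPLIES NOT 0) XOR ((0 XOR 1) IMPLIES 0)) -> 1
  row 13 [01101]: (((1 IMPLIES NOT 0) IMPLIES NOT 0) XOR ((0 XOR 1) IMPLIES 0)) -> 1
  row 14 [01110]: (((1 IMPLIES NOT 1) IMPLIES NOT 1) XOR ((1 XOR 1) IMPLIES 0)) -> 0
  row 15 [01111]: (((1 IMPLIES NOT 1) IMPLIES NOT 1) XOR ((1 XOR 1) IMPLIES 0)) -> 0
  row 16 [10000]: (((0 IMPLIES NOT 0) IMPLIES NOT 0) XOR ((0 XOR 0) IMPLIES 1)) -> 0
  row 17 [10001]: (((0 IMPLIES NOT 0) IMPLIES NOT 0) XOR ((0 XOR 0) IMPLIES 1)) -> 0
  row 18 [10010]: (((0 IMPLIES NOT 1) IMPLIES NOT 1) XOR ((1 XOR 0) IMPLIES 1)) -> 1
  row 19 [10011]: (((0 IMPLIES NOT 1) IMPLIES NOT 1) XOR ((1 XOR 0) IMPLIES 1)) -> 1
  row 20 [10100]: (((1 IMPLIES NOT 0) IMPLIES NOT 0) XOR ((0 XOR 0) IMPLIES 1)) -> 0
  row 21 [10101]: (((1 IMPLIES NOT 0) IMPLIES NOT 0) XOR ((0 XOR 0) IMPLIES 1)) -> 0
  row 22 [10110]: (((1 IMPLIES NOT 1) IMPLIES NOT 1) XOR ((1 XOR 0) IMPLIES 1)) -> 0
  row 23 [10111]: (((1 IMPLIES NOT 1) IMPLIES NOT 1) XOR ((1 XOR 0) IMPLIES 1)) -> 0
  row 24 [11000]: (((0 IMPLIES NOT 0) IMPLIES NOT 0) XOR ((0 XOR 1) IMPLIES 1)) -> 0
  row 25 [11001]: (((0 IMPLIES NOT 0) IMPLIES NOT 0) XOR ((0 XOR 1) IMPLIES 1)) -> 0
  row 26 [11010]: (((0 IMPLIES NOT 1) IMPLIES NOT 1) XOR ((1 XOR 1) IMPLIES 1)) -> 1
  row 27 [11011]: (((0 IMPLIES NOT 1) IMPLIES NOT 1) XOR ((1 XOR 1) IMPLIES 1)) -> 1
  row 28 [11100]: (((1 IMPLIES NOT 0) IMPLIES NOT 0) XOR ((0 XOR 1) IMPLIES 1)) -> 0
  row 29 [11101]: (((1 IMPLIES NOT 0) IMPLIES NOT 0) XOR ((0 XOR 1) IMPLIES 1)) -> 0
  row 30 [11110]: (((1 IMPLIES NOT 1) IMPLIES NOT 1) XOR ((1 XOR 1) IMPLIES 1)) -> 0
  row 31 [11111]: (((1 IMPLIES NOT 1) IMPLIES NOT 1) XOR ((1 XOR 1) IMPLIES 1)) -> 0
Full result column, 4 rows per line (a,b,c fixed per line; d,e runs 00..11 left to right):
  rows 0-3 [a,b,c=000]: 0000  = hex 0
  rows 4-7 [a,b,c=001]: 0011  = hex 3
  rows 8-11 [a,b,c=010]: 1111  = hex F
  rows 12-15 [a,b,c=011]: 1100  = hex C
  rows 16-19 [a,b,c=100]: 0011  = hex 3
  rows 20-23 [a,b,c=101]: 0000  = hex 0
  rows 24-27 [a,b,c=110]: 0011  = hex 3
  rows 28-31 [a,b,c=111]: 0000  = hex 0
Output column (row 0 .. row 31) = 00000011111111000011000000110000
Output column grouped in 4s = 0000 0011 1111 1100 0011 0000 0011 0000 = 0x03FC3030
Convert to decimal digit by digit (value = value*16 + digit):
  0 -> 0
  0*16 + 3 = 3
  3*16 + 15 (F) = 63
  63*16 + 12 (C) = 1020
  1020*16 + 3 = 16323
  16323*16 + 0 = 261168
  261168*16 + 3 = 4178691
  4178691*16 + 0 = 66859056
Decimal = 66859056

66859056


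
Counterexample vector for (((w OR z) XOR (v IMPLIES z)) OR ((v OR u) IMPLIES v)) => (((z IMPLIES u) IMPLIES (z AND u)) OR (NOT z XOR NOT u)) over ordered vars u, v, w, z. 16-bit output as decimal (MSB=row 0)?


F1 = (((w OR z) XOR (v IMPLIES z)) OR ((v OR u) IMPLIES v))
F2 = (((z IMPLIES u) IMPLIES (z AND u)) OR (NOT z XOR NOT u))
Counterexample to F1=>F2 is where F1=1 and F2=0.
Evaluate each row (bits = u,v,w,z, MSB first):
  row 0 [0000]: F1=1 F2=0 -> F1&~F2 -> 1
  row 1 [0001]: F1=1 F2=1 -> F1&~F2 -> 0
  row 2 [0010]: F1=1 F2=0 -> F1&~F2 -> 1
  row 3 [0011]: F1=1 F2=1 -> F1&~F2 -> 0
  row 4 [0100]: F1=1 F2=0 -> F1&~F2 -> 1
  row 5 [0101]: F1=1 F2=1 -> F1&~F2 -> 0
  row 6 [0110]: F1=1 F2=0 -> F1&~F2 -> 1
  row 7 [0111]: F1=1 F2=1 -> F1&~F2 -> 0
  row 8 [1000]: F1=1 F2=1 -> F1&~F2 -> 0
  row 9 [1001]: F1=0 F2=1 -> F1&~F2 -> 0
  row 10 [1010]: F1=0 F2=1 -> F1&~F2 -> 0
  row 11 [1011]: F1=0 F2=1 -> F1&~F2 -> 0
  row 12 [1100]: F1=1 F2=1 -> F1&~F2 -> 0
  row 13 [1101]: F1=1 F2=1 -> F1&~F2 -> 0
  row 14 [1110]: F1=1 F2=1 -> F1&~F2 -> 0
  row 15 [1111]: F1=1 F2=1 -> F1&~F2 -> 0
Full result column, 4 rows per line (u,v fixed per line; w,z runs 00..11 left to right):
  rows 0-3 [u,v=00]: 1010  = hex A
  rows 4-7 [u,v=01]: 1010  = hex A
  rows 8-11 [u,v=10]: 0000  = hex 0
  rows 12-15 [u,v=11]: 0000  = hex 0
Counterexample vector (row 0 .. row 15) = 1010101000000000
Output column grouped in 4s = 1010 1010 0000 0000 = 0xAA00
Convert to decimal digit by digit (value = value*16 + digit):
  A -> 10
  10*16 + 10 (A) = 170
  170*16 + 0 = 2720
  2720*16 + 0 = 43520
Decimal = 43520

43520


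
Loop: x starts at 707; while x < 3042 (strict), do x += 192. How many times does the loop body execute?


Step 1: x goes from 707 toward 3042 by 192; the body runs while x<3042, so iterations = ceil((bound-start)/step)
Step 2: Distance=2335
Step 3: ceil(2335/192)=13

13


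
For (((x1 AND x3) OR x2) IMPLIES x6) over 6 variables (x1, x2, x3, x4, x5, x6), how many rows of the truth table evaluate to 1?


Formula: (((x1 AND x3) OR x2) IMPLIES x6) over 6 vars (64 rows)
Evaluate each row (x1, x2, x3, x4, x5, x6 as bits, MSB first):
  row 0 [000000]: (((0 AND 0) OR 0) IMPLIES 0) -> 1
  row 1 [000001]: (((0 AND 0) OR 0) IMPLIES 1) -> 1
  row 2 [000010]: (((0 AND 0) OR 0) IMPLIES 0) -> 1
  row 3 [000011]: (((0 AND 0) OR 0) IMPLIES 1) -> 1
  row 4 [000100]: (((0 AND 0) OR 0) IMPLIES 0) -> 1
  (every remaining row is evaluated the same way; all 64 results are listed next)
Full result column, 8 rows per line (x1,x2,x3 fixed per line; x4,x5,x6 runs 000..111 left to right):
  rows 0-7 [x1,x2,x3=000]: 11111111  (ones: 8)
  rows 8-15 [x1,x2,x3=001]: 11111111  (ones: 8)
  rows 16-23 [x1,x2,x3=010]: 01010101  (ones: 4)
  rows 24-31 [x1,x2,x3=011]: 01010101  (ones: 4)
  rows 32-39 [x1,x2,x3=100]: 11111111  (ones: 8)
  rows 40-47 [x1,x2,x3=101]: 01010101  (ones: 4)
  rows 48-55 [x1,x2,x3=110]: 01010101  (ones: 4)
  rows 56-63 [x1,x2,x3=111]: 01010101  (ones: 4)
Count of 1-rows = 8+8+4+4+8+4+4+4 = 44

44


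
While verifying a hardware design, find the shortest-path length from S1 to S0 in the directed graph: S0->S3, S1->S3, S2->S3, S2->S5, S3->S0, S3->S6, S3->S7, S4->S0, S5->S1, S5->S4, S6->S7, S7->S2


BFS layer-by-layer from S1:
  dist 0: {S1}
  dist 1: {S3}
  dist 2: {S0, S6, S7}
  -> S0 reached at distance 2
Shortest path length = 2

2


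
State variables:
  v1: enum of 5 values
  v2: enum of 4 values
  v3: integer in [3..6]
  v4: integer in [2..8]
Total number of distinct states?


State space = product of domain sizes of all variables.
Domain sizes:
  v1 (enum of 5 values): 5
  v2 (enum of 4 values): 4
  v3 (integer in [3..6]): 4
  v4 (integer in [2..8]): 7
Product = 5 * 4 * 4 * 7 = 560

560


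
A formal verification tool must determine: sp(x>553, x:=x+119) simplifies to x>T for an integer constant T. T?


Formula: sp(P, x:=E) = exists old_x. (x = E[old_x/x]) AND P[old_x/x] (old_x is the value of x before the assignment; eliminate old_x by solving x = E[old_x/x] for old_x)
Step 1: Precondition P: x>553, i.e. old_x > 553
Step 2: Assignment gives x = old_x + 119, so old_x = x - 119
Step 3: Substitute into P: x - 119 > 553
Step 4: Simplify: x > 553+119 = 672

672


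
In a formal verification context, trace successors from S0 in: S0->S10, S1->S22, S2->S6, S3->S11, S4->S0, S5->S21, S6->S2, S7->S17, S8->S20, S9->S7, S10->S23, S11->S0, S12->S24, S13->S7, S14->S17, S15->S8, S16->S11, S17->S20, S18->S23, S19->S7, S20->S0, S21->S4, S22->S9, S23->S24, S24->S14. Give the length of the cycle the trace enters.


Trace from S0 until a state repeats:
  S0 -> S10 -> S23 -> S24 -> S14 -> S17 -> S20 -> S0
S0 first seen at step 0, revisited at step 7.
Cycle length = 7 - 0 = 7

7


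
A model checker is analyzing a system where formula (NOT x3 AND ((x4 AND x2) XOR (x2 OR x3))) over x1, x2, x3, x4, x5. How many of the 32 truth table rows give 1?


Formula: (NOT x3 AND ((x4 AND x2) XOR (x2 OR x3))) over 5 vars (32 rows)
Evaluate each row (x1, x2, x3, x4, x5 as bits, MSB first):
  row 0 [00000]: (NOT 0 AND ((0 AND 0) XOR (0 OR 0))) -> 0
  row 1 [00001]: (NOT 0 AND ((0 AND 0) XOR (0 OR 0))) -> 0
  row 2 [00010]: (NOT 0 AND ((1 AND 0) XOR (0 OR 0))) -> 0
  row 3 [00011]: (NOT 0 AND ((1 AND 0) XOR (0 OR 0))) -> 0
  row 4 [00100]: (NOT 1 AND ((0 AND 0) XOR (0 OR 1))) -> 0
  row 5 [00101]: (NOT 1 AND ((0 AND 0) XOR (0 OR 1))) -> 0
  row 6 [00110]: (NOT 1 AND ((1 AND 0) XOR (0 OR 1))) -> 0
  row 7 [00111]: (NOT 1 AND ((1 AND 0) XOR (0 OR 1))) -> 0
  row 8 [01000]: (NOT 0 AND ((0 AND 1) XOR (1 OR 0))) -> 1
  row 9 [01001]: (NOT 0 AND ((0 AND 1) XOR (1 OR 0))) -> 1
  row 10 [01010]: (NOT 0 AND ((1 AND 1) XOR (1 OR 0))) -> 0
  row 11 [01011]: (NOT 0 AND ((1 AND 1) XOR (1 OR 0))) -> 0
  row 12 [01100]: (NOT 1 AND ((0 AND 1) XOR (1 OR 1))) -> 0
  row 13 [01101]: (NOT 1 AND ((0 AND 1) XOR (1 OR 1))) -> 0
  row 14 [01110]: (NOT 1 AND ((1 AND 1) XOR (1 OR 1))) -> 0
  row 15 [01111]: (NOT 1 AND ((1 AND 1) XOR (1 OR 1))) -> 0
  row 16 [10000]: (NOT 0 AND ((0 AND 0) XOR (0 OR 0))) -> 0
  row 17 [10001]: (NOT 0 AND ((0 AND 0) XOR (0 OR 0))) -> 0
  row 18 [10010]: (NOT 0 AND ((1 AND 0) XOR (0 OR 0))) -> 0
  row 19 [10011]: (NOT 0 AND ((1 AND 0) XOR (0 OR 0))) -> 0
  row 20 [10100]: (NOT 1 AND ((0 AND 0) XOR (0 OR 1))) -> 0
  row 21 [10101]: (NOT 1 AND ((0 AND 0) XOR (0 OR 1))) -> 0
  row 22 [10110]: (NOT 1 AND ((1 AND 0) XOR (0 OR 1))) -> 0
  row 23 [10111]: (NOT 1 AND ((1 AND 0) XOR (0 OR 1))) -> 0
  row 24 [11000]: (NOT 0 AND ((0 AND 1) XOR (1 OR 0))) -> 1
  row 25 [11001]: (NOT 0 AND ((0 AND 1) XOR (1 OR 0))) -> 1
  row 26 [11010]: (NOT 0 AND ((1 AND 1) XOR (1 OR 0))) -> 0
  row 27 [11011]: (NOT 0 AND ((1 AND 1) XOR (1 OR 0))) -> 0
  row 28 [11100]: (NOT 1 AND ((0 AND 1) XOR (1 OR 1))) -> 0
  row 29 [11101]: (NOT 1 AND ((0 AND 1) XOR (1 OR 1))) -> 0
  row 30 [11110]: (NOT 1 AND ((1 AND 1) XOR (1 OR 1))) -> 0
  row 31 [11111]: (NOT 1 AND ((1 AND 1) XOR (1 OR 1))) -> 0
Full result column, 8 rows per line (x1,x2 fixed per line; x3,x4,x5 runs 000..111 left to right):
  rows 0-7 [x1,x2=00]: 00000000  (ones: 0)
  rows 8-15 [x1,x2=01]: 11000000  (ones: 2)
  rows 16-23 [x1,x2=10]: 00000000  (ones: 0)
  rows 24-31 [x1,x2=11]: 11000000  (ones: 2)
Count of 1-rows = 0+2+0+2 = 4

4
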